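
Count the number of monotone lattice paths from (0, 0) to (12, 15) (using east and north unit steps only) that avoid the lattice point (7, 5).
Number of paths = 15005484

Total paths from (0, 0) to (12, 15): C(27, 12) = 17383860. Paths through (7, 5): (paths (0, 0) → (7, 5)) × (paths (7, 5) → (12, 15)) = C(12, 7) · C(15, 5) = 792 · 3003 = 2378376. Avoidance count = 17383860 − 2378376 = 15005484.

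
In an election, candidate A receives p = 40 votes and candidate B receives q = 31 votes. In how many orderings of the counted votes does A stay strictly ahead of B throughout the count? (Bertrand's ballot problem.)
Strict-lead orderings = 16068698726557792392

Total orderings of the 71 votes with 40 for A: C(71, 40) = 126764178842844806648. By the Bertrand ballot formula (Cycle Lemma / reflection principle), the number of orderings in which A is strictly ahead of B throughout is (p − q)/(p + q) · C(p + q, p) = (40 − 31)/(40 + 31) · 126764178842844806648 = 16068698726557792392.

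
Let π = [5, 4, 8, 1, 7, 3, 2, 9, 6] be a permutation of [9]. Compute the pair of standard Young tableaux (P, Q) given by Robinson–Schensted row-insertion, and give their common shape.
P = [1, 2, 6] / [3, 7, 9] / [4, 8] / [5];  Q = [1, 3, 8] / [2, 5, 9] / [4, 6] / [7];  common shape = (3, 3, 2, 1)

Row-insert the values π_1, π_2, … into P one at a time, bumping the leftmost entry strictly greater than the inserted value down to the next row. The recording tableau Q records, in position (i, j), the step at which that cell was added to P.
  Insert 5 (step 1): P = [5];  Q = [1]
  Insert 4 (step 2): P = [4] / [5];  Q = [1] / [2]
  Insert 8 (step 3): P = [4, 8] / [5];  Q = [1, 3] / [2]
  Insert 1 (step 4): P = [1, 8] / [4] / [5];  Q = [1, 3] / [2] / [4]
  Insert 7 (step 5): P = [1, 7] / [4, 8] / [5];  Q = [1, 3] / [2, 5] / [4]
  Insert 3 (step 6): P = [1, 3] / [4, 7] / [5, 8];  Q = [1, 3] / [2, 5] / [4, 6]
  Insert 2 (step 7): P = [1, 2] / [3, 7] / [4, 8] / [5];  Q = [1, 3] / [2, 5] / [4, 6] / [7]
  Insert 9 (step 8): P = [1, 2, 9] / [3, 7] / [4, 8] / [5];  Q = [1, 3, 8] / [2, 5] / [4, 6] / [7]
  Insert 6 (step 9): P = [1, 2, 6] / [3, 7, 9] / [4, 8] / [5];  Q = [1, 3, 8] / [2, 5, 9] / [4, 6] / [7]
Final shape: (3, 3, 2, 1).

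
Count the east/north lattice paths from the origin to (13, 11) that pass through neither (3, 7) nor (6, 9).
Number of paths = 2239044

Inclusion–exclusion. Total paths: C(24, 13) = 2496144. Through P₁: C(10, 3)·C(14, 10) = 120120. Through P₂: C(15, 6)·C(9, 7) = 180180. Since P₁ is strictly southwest of P₂, a monotone path through both must visit P₁ then P₂; paths through both = C(10, 3)·C(5, 3)·C(9, 7) = 43200. Avoid both = 2496144 − 120120 − 180180 + 43200 = 2239044.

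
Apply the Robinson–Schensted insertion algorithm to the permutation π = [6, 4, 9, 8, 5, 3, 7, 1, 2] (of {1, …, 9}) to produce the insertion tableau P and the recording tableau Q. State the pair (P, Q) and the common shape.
P = [1, 2, 7] / [3, 5] / [4, 8] / [6] / [9];  Q = [1, 3, 7] / [2, 4] / [5, 9] / [6] / [8];  common shape = (3, 2, 2, 1, 1)

Row-insert the values π_1, π_2, … into P one at a time, bumping the leftmost entry strictly greater than the inserted value down to the next row. The recording tableau Q records, in position (i, j), the step at which that cell was added to P.
  Insert 6 (step 1): P = [6];  Q = [1]
  Insert 4 (step 2): P = [4] / [6];  Q = [1] / [2]
  Insert 9 (step 3): P = [4, 9] / [6];  Q = [1, 3] / [2]
  Insert 8 (step 4): P = [4, 8] / [6, 9];  Q = [1, 3] / [2, 4]
  Insert 5 (step 5): P = [4, 5] / [6, 8] / [9];  Q = [1, 3] / [2, 4] / [5]
  Insert 3 (step 6): P = [3, 5] / [4, 8] / [6] / [9];  Q = [1, 3] / [2, 4] / [5] / [6]
  Insert 7 (step 7): P = [3, 5, 7] / [4, 8] / [6] / [9];  Q = [1, 3, 7] / [2, 4] / [5] / [6]
  Insert 1 (step 8): P = [1, 5, 7] / [3, 8] / [4] / [6] / [9];  Q = [1, 3, 7] / [2, 4] / [5] / [6] / [8]
  Insert 2 (step 9): P = [1, 2, 7] / [3, 5] / [4, 8] / [6] / [9];  Q = [1, 3, 7] / [2, 4] / [5, 9] / [6] / [8]
Final shape: (3, 2, 2, 1, 1).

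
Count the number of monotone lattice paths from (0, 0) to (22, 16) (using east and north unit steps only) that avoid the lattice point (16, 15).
Number of paths = 20136193065

Total paths from (0, 0) to (22, 16): C(38, 22) = 22239974430. Paths through (16, 15): (paths (0, 0) → (16, 15)) × (paths (16, 15) → (22, 16)) = C(31, 16) · C(7, 6) = 300540195 · 7 = 2103781365. Avoidance count = 22239974430 − 2103781365 = 20136193065.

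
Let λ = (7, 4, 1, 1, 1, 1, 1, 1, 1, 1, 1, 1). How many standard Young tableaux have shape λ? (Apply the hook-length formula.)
# SYT of shape (7, 4, 1, 1, 1, 1, 1, 1, 1, 1, 1, 1) = 7390240

Hook-length formula: f^λ = n! / Π hook(c), product over all cells c of the Young diagram. For λ = (7, 4, 1, 1, 1, 1, 1, 1, 1, 1, 1, 1), n = 21 boxes. Hook lengths by row (left-to-right, top-to-bottom): [18, 7, 6, 5, 3, 2, 1]; [14, 3, 2, 1]; [10]; [9]; [8]; [7]; [6]; [5]; [4]; [3]; [2]; [1]. Product of hooks = 6913299456000. So f^λ = 21! / 6913299456000 = 51090942171709440000 / 6913299456000 = 7390240.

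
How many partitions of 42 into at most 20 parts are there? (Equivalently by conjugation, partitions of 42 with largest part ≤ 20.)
p(42, parts ≤ 20) = 49668

Use the recurrence p(n, m) = p(n, m−1) + p(n−m, m): either the largest part is < m (count p(n, m−1)) or the largest part is exactly m (remove one copy of m, count p(n−m, m)). With p(0, ·) = 1 this gives p(42, parts ≤ 20) = 49668. (By conjugating Young diagrams, this also counts partitions of 42 into at most 20 parts.)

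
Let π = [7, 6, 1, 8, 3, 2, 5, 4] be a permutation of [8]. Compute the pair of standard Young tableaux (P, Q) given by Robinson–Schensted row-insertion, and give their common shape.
P = [1, 2, 4] / [3, 5] / [6, 8] / [7];  Q = [1, 4, 7] / [2, 5] / [3, 8] / [6];  common shape = (3, 2, 2, 1)

Row-insert the values π_1, π_2, … into P one at a time, bumping the leftmost entry strictly greater than the inserted value down to the next row. The recording tableau Q records, in position (i, j), the step at which that cell was added to P.
  Insert 7 (step 1): P = [7];  Q = [1]
  Insert 6 (step 2): P = [6] / [7];  Q = [1] / [2]
  Insert 1 (step 3): P = [1] / [6] / [7];  Q = [1] / [2] / [3]
  Insert 8 (step 4): P = [1, 8] / [6] / [7];  Q = [1, 4] / [2] / [3]
  Insert 3 (step 5): P = [1, 3] / [6, 8] / [7];  Q = [1, 4] / [2, 5] / [3]
  Insert 2 (step 6): P = [1, 2] / [3, 8] / [6] / [7];  Q = [1, 4] / [2, 5] / [3] / [6]
  Insert 5 (step 7): P = [1, 2, 5] / [3, 8] / [6] / [7];  Q = [1, 4, 7] / [2, 5] / [3] / [6]
  Insert 4 (step 8): P = [1, 2, 4] / [3, 5] / [6, 8] / [7];  Q = [1, 4, 7] / [2, 5] / [3, 8] / [6]
Final shape: (3, 2, 2, 1).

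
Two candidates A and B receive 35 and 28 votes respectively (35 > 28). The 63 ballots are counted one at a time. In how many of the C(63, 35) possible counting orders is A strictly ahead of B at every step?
Strict-lead orderings = 69923143311577493

Total orderings of the 63 votes with 35 for A: C(63, 35) = 629308289804197437. By the Bertrand ballot formula (Cycle Lemma / reflection principle), the number of orderings in which A is strictly ahead of B throughout is (p − q)/(p + q) · C(p + q, p) = (35 − 28)/(35 + 28) · 629308289804197437 = 69923143311577493.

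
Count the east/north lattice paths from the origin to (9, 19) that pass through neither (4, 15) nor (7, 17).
Number of paths = 4574460

Inclusion–exclusion. Total paths: C(28, 9) = 6906900. Through P₁: C(19, 4)·C(9, 5) = 488376. Through P₂: C(24, 7)·C(4, 2) = 2076624. Since P₁ is strictly southwest of P₂, a monotone path through both must visit P₁ then P₂; paths through both = C(19, 4)·C(5, 3)·C(4, 2) = 232560. Avoid both = 6906900 − 488376 − 2076624 + 232560 = 4574460.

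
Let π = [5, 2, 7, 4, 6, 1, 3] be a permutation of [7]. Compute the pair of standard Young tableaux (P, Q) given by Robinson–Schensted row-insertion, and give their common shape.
P = [1, 3, 6] / [2, 4] / [5, 7];  Q = [1, 3, 5] / [2, 4] / [6, 7];  common shape = (3, 2, 2)

Row-insert the values π_1, π_2, … into P one at a time, bumping the leftmost entry strictly greater than the inserted value down to the next row. The recording tableau Q records, in position (i, j), the step at which that cell was added to P.
  Insert 5 (step 1): P = [5];  Q = [1]
  Insert 2 (step 2): P = [2] / [5];  Q = [1] / [2]
  Insert 7 (step 3): P = [2, 7] / [5];  Q = [1, 3] / [2]
  Insert 4 (step 4): P = [2, 4] / [5, 7];  Q = [1, 3] / [2, 4]
  Insert 6 (step 5): P = [2, 4, 6] / [5, 7];  Q = [1, 3, 5] / [2, 4]
  Insert 1 (step 6): P = [1, 4, 6] / [2, 7] / [5];  Q = [1, 3, 5] / [2, 4] / [6]
  Insert 3 (step 7): P = [1, 3, 6] / [2, 4] / [5, 7];  Q = [1, 3, 5] / [2, 4] / [6, 7]
Final shape: (3, 2, 2).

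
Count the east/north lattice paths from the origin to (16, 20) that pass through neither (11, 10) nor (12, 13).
Number of paths = 4998152082

Inclusion–exclusion. Total paths: C(36, 16) = 7307872110. Through P₁: C(21, 11)·C(15, 5) = 1059206148. Through P₂: C(25, 12)·C(11, 4) = 1716099000. Since P₁ is strictly southwest of P₂, a monotone path through both must visit P₁ then P₂; paths through both = C(21, 11)·C(4, 1)·C(11, 4) = 465585120. Avoid both = 7307872110 − 1059206148 − 1716099000 + 465585120 = 4998152082.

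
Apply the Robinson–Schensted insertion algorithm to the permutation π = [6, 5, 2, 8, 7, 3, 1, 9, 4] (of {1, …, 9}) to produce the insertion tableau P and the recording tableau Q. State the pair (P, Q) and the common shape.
P = [1, 3, 4] / [2, 7, 9] / [5, 8] / [6];  Q = [1, 4, 8] / [2, 5, 9] / [3, 6] / [7];  common shape = (3, 3, 2, 1)

Row-insert the values π_1, π_2, … into P one at a time, bumping the leftmost entry strictly greater than the inserted value down to the next row. The recording tableau Q records, in position (i, j), the step at which that cell was added to P.
  Insert 6 (step 1): P = [6];  Q = [1]
  Insert 5 (step 2): P = [5] / [6];  Q = [1] / [2]
  Insert 2 (step 3): P = [2] / [5] / [6];  Q = [1] / [2] / [3]
  Insert 8 (step 4): P = [2, 8] / [5] / [6];  Q = [1, 4] / [2] / [3]
  Insert 7 (step 5): P = [2, 7] / [5, 8] / [6];  Q = [1, 4] / [2, 5] / [3]
  Insert 3 (step 6): P = [2, 3] / [5, 7] / [6, 8];  Q = [1, 4] / [2, 5] / [3, 6]
  Insert 1 (step 7): P = [1, 3] / [2, 7] / [5, 8] / [6];  Q = [1, 4] / [2, 5] / [3, 6] / [7]
  Insert 9 (step 8): P = [1, 3, 9] / [2, 7] / [5, 8] / [6];  Q = [1, 4, 8] / [2, 5] / [3, 6] / [7]
  Insert 4 (step 9): P = [1, 3, 4] / [2, 7, 9] / [5, 8] / [6];  Q = [1, 4, 8] / [2, 5, 9] / [3, 6] / [7]
Final shape: (3, 3, 2, 1).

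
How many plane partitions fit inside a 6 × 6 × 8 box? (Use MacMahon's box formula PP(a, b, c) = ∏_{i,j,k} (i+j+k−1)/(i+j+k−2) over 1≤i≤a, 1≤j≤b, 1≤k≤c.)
PP(6, 6, 8) = 469699956117392

Evaluate the triple product over i = 1..6, j = 1..6, k = 1..8. The factors are (2/1) · (3/2) · (4/3) · (5/4) · (6/5) · (7/6) · (8/7) · (9/8) · … (288 factors total). The numerators and denominators telescope so the product is an integer; carrying out the multiplication exactly gives PP(6, 6, 8) = 469699956117392.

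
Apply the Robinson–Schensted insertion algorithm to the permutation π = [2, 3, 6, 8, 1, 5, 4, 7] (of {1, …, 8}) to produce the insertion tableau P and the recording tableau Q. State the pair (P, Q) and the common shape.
P = [1, 3, 4, 7] / [2, 5, 8] / [6];  Q = [1, 2, 3, 4] / [5, 6, 8] / [7];  common shape = (4, 3, 1)

Row-insert the values π_1, π_2, … into P one at a time, bumping the leftmost entry strictly greater than the inserted value down to the next row. The recording tableau Q records, in position (i, j), the step at which that cell was added to P.
  Insert 2 (step 1): P = [2];  Q = [1]
  Insert 3 (step 2): P = [2, 3];  Q = [1, 2]
  Insert 6 (step 3): P = [2, 3, 6];  Q = [1, 2, 3]
  Insert 8 (step 4): P = [2, 3, 6, 8];  Q = [1, 2, 3, 4]
  Insert 1 (step 5): P = [1, 3, 6, 8] / [2];  Q = [1, 2, 3, 4] / [5]
  Insert 5 (step 6): P = [1, 3, 5, 8] / [2, 6];  Q = [1, 2, 3, 4] / [5, 6]
  Insert 4 (step 7): P = [1, 3, 4, 8] / [2, 5] / [6];  Q = [1, 2, 3, 4] / [5, 6] / [7]
  Insert 7 (step 8): P = [1, 3, 4, 7] / [2, 5, 8] / [6];  Q = [1, 2, 3, 4] / [5, 6, 8] / [7]
Final shape: (4, 3, 1).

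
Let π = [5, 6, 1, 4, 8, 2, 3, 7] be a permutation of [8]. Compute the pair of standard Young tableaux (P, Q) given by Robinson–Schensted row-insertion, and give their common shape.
P = [1, 2, 3, 7] / [4, 6, 8] / [5];  Q = [1, 2, 5, 8] / [3, 4, 7] / [6];  common shape = (4, 3, 1)

Row-insert the values π_1, π_2, … into P one at a time, bumping the leftmost entry strictly greater than the inserted value down to the next row. The recording tableau Q records, in position (i, j), the step at which that cell was added to P.
  Insert 5 (step 1): P = [5];  Q = [1]
  Insert 6 (step 2): P = [5, 6];  Q = [1, 2]
  Insert 1 (step 3): P = [1, 6] / [5];  Q = [1, 2] / [3]
  Insert 4 (step 4): P = [1, 4] / [5, 6];  Q = [1, 2] / [3, 4]
  Insert 8 (step 5): P = [1, 4, 8] / [5, 6];  Q = [1, 2, 5] / [3, 4]
  Insert 2 (step 6): P = [1, 2, 8] / [4, 6] / [5];  Q = [1, 2, 5] / [3, 4] / [6]
  Insert 3 (step 7): P = [1, 2, 3] / [4, 6, 8] / [5];  Q = [1, 2, 5] / [3, 4, 7] / [6]
  Insert 7 (step 8): P = [1, 2, 3, 7] / [4, 6, 8] / [5];  Q = [1, 2, 5, 8] / [3, 4, 7] / [6]
Final shape: (4, 3, 1).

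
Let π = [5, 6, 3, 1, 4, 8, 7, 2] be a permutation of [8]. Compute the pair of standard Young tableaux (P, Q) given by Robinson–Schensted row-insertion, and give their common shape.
P = [1, 2, 7] / [3, 4, 8] / [5, 6];  Q = [1, 2, 6] / [3, 5, 7] / [4, 8];  common shape = (3, 3, 2)

Row-insert the values π_1, π_2, … into P one at a time, bumping the leftmost entry strictly greater than the inserted value down to the next row. The recording tableau Q records, in position (i, j), the step at which that cell was added to P.
  Insert 5 (step 1): P = [5];  Q = [1]
  Insert 6 (step 2): P = [5, 6];  Q = [1, 2]
  Insert 3 (step 3): P = [3, 6] / [5];  Q = [1, 2] / [3]
  Insert 1 (step 4): P = [1, 6] / [3] / [5];  Q = [1, 2] / [3] / [4]
  Insert 4 (step 5): P = [1, 4] / [3, 6] / [5];  Q = [1, 2] / [3, 5] / [4]
  Insert 8 (step 6): P = [1, 4, 8] / [3, 6] / [5];  Q = [1, 2, 6] / [3, 5] / [4]
  Insert 7 (step 7): P = [1, 4, 7] / [3, 6, 8] / [5];  Q = [1, 2, 6] / [3, 5, 7] / [4]
  Insert 2 (step 8): P = [1, 2, 7] / [3, 4, 8] / [5, 6];  Q = [1, 2, 6] / [3, 5, 7] / [4, 8]
Final shape: (3, 3, 2).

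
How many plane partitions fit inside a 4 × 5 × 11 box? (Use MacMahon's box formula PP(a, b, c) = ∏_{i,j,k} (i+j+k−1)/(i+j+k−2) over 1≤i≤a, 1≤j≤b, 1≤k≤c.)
PP(4, 5, 11) = 381644355456

Evaluate the triple product over i = 1..4, j = 1..5, k = 1..11. The factors are (2/1) · (3/2) · (4/3) · (5/4) · (6/5) · (7/6) · (8/7) · (9/8) · … (220 factors total). The numerators and denominators telescope so the product is an integer; carrying out the multiplication exactly gives PP(4, 5, 11) = 381644355456.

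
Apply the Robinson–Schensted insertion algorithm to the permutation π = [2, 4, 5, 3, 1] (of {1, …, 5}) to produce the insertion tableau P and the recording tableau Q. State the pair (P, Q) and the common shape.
P = [1, 3, 5] / [2] / [4];  Q = [1, 2, 3] / [4] / [5];  common shape = (3, 1, 1)

Row-insert the values π_1, π_2, … into P one at a time, bumping the leftmost entry strictly greater than the inserted value down to the next row. The recording tableau Q records, in position (i, j), the step at which that cell was added to P.
  Insert 2 (step 1): P = [2];  Q = [1]
  Insert 4 (step 2): P = [2, 4];  Q = [1, 2]
  Insert 5 (step 3): P = [2, 4, 5];  Q = [1, 2, 3]
  Insert 3 (step 4): P = [2, 3, 5] / [4];  Q = [1, 2, 3] / [4]
  Insert 1 (step 5): P = [1, 3, 5] / [2] / [4];  Q = [1, 2, 3] / [4] / [5]
Final shape: (3, 1, 1).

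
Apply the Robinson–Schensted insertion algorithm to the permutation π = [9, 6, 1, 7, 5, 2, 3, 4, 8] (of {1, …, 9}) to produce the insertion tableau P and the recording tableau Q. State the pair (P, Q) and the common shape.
P = [1, 2, 3, 4, 8] / [5, 7] / [6] / [9];  Q = [1, 4, 7, 8, 9] / [2, 5] / [3] / [6];  common shape = (5, 2, 1, 1)

Row-insert the values π_1, π_2, … into P one at a time, bumping the leftmost entry strictly greater than the inserted value down to the next row. The recording tableau Q records, in position (i, j), the step at which that cell was added to P.
  Insert 9 (step 1): P = [9];  Q = [1]
  Insert 6 (step 2): P = [6] / [9];  Q = [1] / [2]
  Insert 1 (step 3): P = [1] / [6] / [9];  Q = [1] / [2] / [3]
  Insert 7 (step 4): P = [1, 7] / [6] / [9];  Q = [1, 4] / [2] / [3]
  Insert 5 (step 5): P = [1, 5] / [6, 7] / [9];  Q = [1, 4] / [2, 5] / [3]
  Insert 2 (step 6): P = [1, 2] / [5, 7] / [6] / [9];  Q = [1, 4] / [2, 5] / [3] / [6]
  Insert 3 (step 7): P = [1, 2, 3] / [5, 7] / [6] / [9];  Q = [1, 4, 7] / [2, 5] / [3] / [6]
  Insert 4 (step 8): P = [1, 2, 3, 4] / [5, 7] / [6] / [9];  Q = [1, 4, 7, 8] / [2, 5] / [3] / [6]
  Insert 8 (step 9): P = [1, 2, 3, 4, 8] / [5, 7] / [6] / [9];  Q = [1, 4, 7, 8, 9] / [2, 5] / [3] / [6]
Final shape: (5, 2, 1, 1).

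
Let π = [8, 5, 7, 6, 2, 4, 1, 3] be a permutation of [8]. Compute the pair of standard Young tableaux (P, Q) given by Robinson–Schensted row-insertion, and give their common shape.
P = [1, 3] / [2, 4] / [5, 6] / [7] / [8];  Q = [1, 3] / [2, 6] / [4, 8] / [5] / [7];  common shape = (2, 2, 2, 1, 1)

Row-insert the values π_1, π_2, … into P one at a time, bumping the leftmost entry strictly greater than the inserted value down to the next row. The recording tableau Q records, in position (i, j), the step at which that cell was added to P.
  Insert 8 (step 1): P = [8];  Q = [1]
  Insert 5 (step 2): P = [5] / [8];  Q = [1] / [2]
  Insert 7 (step 3): P = [5, 7] / [8];  Q = [1, 3] / [2]
  Insert 6 (step 4): P = [5, 6] / [7] / [8];  Q = [1, 3] / [2] / [4]
  Insert 2 (step 5): P = [2, 6] / [5] / [7] / [8];  Q = [1, 3] / [2] / [4] / [5]
  Insert 4 (step 6): P = [2, 4] / [5, 6] / [7] / [8];  Q = [1, 3] / [2, 6] / [4] / [5]
  Insert 1 (step 7): P = [1, 4] / [2, 6] / [5] / [7] / [8];  Q = [1, 3] / [2, 6] / [4] / [5] / [7]
  Insert 3 (step 8): P = [1, 3] / [2, 4] / [5, 6] / [7] / [8];  Q = [1, 3] / [2, 6] / [4, 8] / [5] / [7]
Final shape: (2, 2, 2, 1, 1).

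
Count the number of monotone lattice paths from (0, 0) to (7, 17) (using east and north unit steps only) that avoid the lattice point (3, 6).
Number of paths = 231444

Total paths from (0, 0) to (7, 17): C(24, 7) = 346104. Paths through (3, 6): (paths (0, 0) → (3, 6)) × (paths (3, 6) → (7, 17)) = C(9, 3) · C(15, 4) = 84 · 1365 = 114660. Avoidance count = 346104 − 114660 = 231444.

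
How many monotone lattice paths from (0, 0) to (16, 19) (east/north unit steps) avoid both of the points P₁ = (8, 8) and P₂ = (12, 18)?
Number of paths = 2719136835

Inclusion–exclusion. Total paths: C(35, 16) = 4059928950. Through P₁: C(16, 8)·C(19, 8) = 972740340. Through P₂: C(30, 12)·C(5, 4) = 432466125. Since P₁ is strictly southwest of P₂, a monotone path through both must visit P₁ then P₂; paths through both = C(16, 8)·C(14, 4)·C(5, 4) = 64414350. Avoid both = 4059928950 − 972740340 − 432466125 + 64414350 = 2719136835.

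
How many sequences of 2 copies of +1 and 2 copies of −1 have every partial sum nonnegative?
C_2 = 2

These ballot sequences are counted by the Catalan number C_n = (1/(n + 1)) · C(2n, n). For n = 2: C_2 = (1/3) · C(4, 2) = 6/3 = 2.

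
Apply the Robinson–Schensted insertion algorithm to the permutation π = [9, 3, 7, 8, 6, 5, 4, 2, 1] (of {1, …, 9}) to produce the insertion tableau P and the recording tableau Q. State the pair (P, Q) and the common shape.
P = [1, 4, 8] / [2] / [3] / [5] / [6] / [7] / [9];  Q = [1, 3, 4] / [2] / [5] / [6] / [7] / [8] / [9];  common shape = (3, 1, 1, 1, 1, 1, 1)

Row-insert the values π_1, π_2, … into P one at a time, bumping the leftmost entry strictly greater than the inserted value down to the next row. The recording tableau Q records, in position (i, j), the step at which that cell was added to P.
  Insert 9 (step 1): P = [9];  Q = [1]
  Insert 3 (step 2): P = [3] / [9];  Q = [1] / [2]
  Insert 7 (step 3): P = [3, 7] / [9];  Q = [1, 3] / [2]
  Insert 8 (step 4): P = [3, 7, 8] / [9];  Q = [1, 3, 4] / [2]
  Insert 6 (step 5): P = [3, 6, 8] / [7] / [9];  Q = [1, 3, 4] / [2] / [5]
  Insert 5 (step 6): P = [3, 5, 8] / [6] / [7] / [9];  Q = [1, 3, 4] / [2] / [5] / [6]
  Insert 4 (step 7): P = [3, 4, 8] / [5] / [6] / [7] / [9];  Q = [1, 3, 4] / [2] / [5] / [6] / [7]
  Insert 2 (step 8): P = [2, 4, 8] / [3] / [5] / [6] / [7] / [9];  Q = [1, 3, 4] / [2] / [5] / [6] / [7] / [8]
  Insert 1 (step 9): P = [1, 4, 8] / [2] / [3] / [5] / [6] / [7] / [9];  Q = [1, 3, 4] / [2] / [5] / [6] / [7] / [8] / [9]
Final shape: (3, 1, 1, 1, 1, 1, 1).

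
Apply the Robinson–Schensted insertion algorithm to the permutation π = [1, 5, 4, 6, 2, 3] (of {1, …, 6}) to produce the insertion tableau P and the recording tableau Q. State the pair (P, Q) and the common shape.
P = [1, 2, 3] / [4, 6] / [5];  Q = [1, 2, 4] / [3, 6] / [5];  common shape = (3, 2, 1)

Row-insert the values π_1, π_2, … into P one at a time, bumping the leftmost entry strictly greater than the inserted value down to the next row. The recording tableau Q records, in position (i, j), the step at which that cell was added to P.
  Insert 1 (step 1): P = [1];  Q = [1]
  Insert 5 (step 2): P = [1, 5];  Q = [1, 2]
  Insert 4 (step 3): P = [1, 4] / [5];  Q = [1, 2] / [3]
  Insert 6 (step 4): P = [1, 4, 6] / [5];  Q = [1, 2, 4] / [3]
  Insert 2 (step 5): P = [1, 2, 6] / [4] / [5];  Q = [1, 2, 4] / [3] / [5]
  Insert 3 (step 6): P = [1, 2, 3] / [4, 6] / [5];  Q = [1, 2, 4] / [3, 6] / [5]
Final shape: (3, 2, 1).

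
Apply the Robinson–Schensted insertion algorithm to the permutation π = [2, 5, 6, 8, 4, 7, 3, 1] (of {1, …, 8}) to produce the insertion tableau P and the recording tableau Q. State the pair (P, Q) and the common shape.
P = [1, 3, 6, 7] / [2, 8] / [4] / [5];  Q = [1, 2, 3, 4] / [5, 6] / [7] / [8];  common shape = (4, 2, 1, 1)

Row-insert the values π_1, π_2, … into P one at a time, bumping the leftmost entry strictly greater than the inserted value down to the next row. The recording tableau Q records, in position (i, j), the step at which that cell was added to P.
  Insert 2 (step 1): P = [2];  Q = [1]
  Insert 5 (step 2): P = [2, 5];  Q = [1, 2]
  Insert 6 (step 3): P = [2, 5, 6];  Q = [1, 2, 3]
  Insert 8 (step 4): P = [2, 5, 6, 8];  Q = [1, 2, 3, 4]
  Insert 4 (step 5): P = [2, 4, 6, 8] / [5];  Q = [1, 2, 3, 4] / [5]
  Insert 7 (step 6): P = [2, 4, 6, 7] / [5, 8];  Q = [1, 2, 3, 4] / [5, 6]
  Insert 3 (step 7): P = [2, 3, 6, 7] / [4, 8] / [5];  Q = [1, 2, 3, 4] / [5, 6] / [7]
  Insert 1 (step 8): P = [1, 3, 6, 7] / [2, 8] / [4] / [5];  Q = [1, 2, 3, 4] / [5, 6] / [7] / [8]
Final shape: (4, 2, 1, 1).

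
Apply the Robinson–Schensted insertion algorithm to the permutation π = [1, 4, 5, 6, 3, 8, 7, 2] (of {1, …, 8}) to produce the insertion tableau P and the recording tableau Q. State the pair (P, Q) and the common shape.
P = [1, 2, 5, 6, 7] / [3, 8] / [4];  Q = [1, 2, 3, 4, 6] / [5, 7] / [8];  common shape = (5, 2, 1)

Row-insert the values π_1, π_2, … into P one at a time, bumping the leftmost entry strictly greater than the inserted value down to the next row. The recording tableau Q records, in position (i, j), the step at which that cell was added to P.
  Insert 1 (step 1): P = [1];  Q = [1]
  Insert 4 (step 2): P = [1, 4];  Q = [1, 2]
  Insert 5 (step 3): P = [1, 4, 5];  Q = [1, 2, 3]
  Insert 6 (step 4): P = [1, 4, 5, 6];  Q = [1, 2, 3, 4]
  Insert 3 (step 5): P = [1, 3, 5, 6] / [4];  Q = [1, 2, 3, 4] / [5]
  Insert 8 (step 6): P = [1, 3, 5, 6, 8] / [4];  Q = [1, 2, 3, 4, 6] / [5]
  Insert 7 (step 7): P = [1, 3, 5, 6, 7] / [4, 8];  Q = [1, 2, 3, 4, 6] / [5, 7]
  Insert 2 (step 8): P = [1, 2, 5, 6, 7] / [3, 8] / [4];  Q = [1, 2, 3, 4, 6] / [5, 7] / [8]
Final shape: (5, 2, 1).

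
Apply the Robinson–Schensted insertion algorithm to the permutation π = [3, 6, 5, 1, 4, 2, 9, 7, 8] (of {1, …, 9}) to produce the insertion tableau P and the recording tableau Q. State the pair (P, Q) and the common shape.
P = [1, 2, 7, 8] / [3, 4, 9] / [5] / [6];  Q = [1, 2, 7, 9] / [3, 5, 8] / [4] / [6];  common shape = (4, 3, 1, 1)

Row-insert the values π_1, π_2, … into P one at a time, bumping the leftmost entry strictly greater than the inserted value down to the next row. The recording tableau Q records, in position (i, j), the step at which that cell was added to P.
  Insert 3 (step 1): P = [3];  Q = [1]
  Insert 6 (step 2): P = [3, 6];  Q = [1, 2]
  Insert 5 (step 3): P = [3, 5] / [6];  Q = [1, 2] / [3]
  Insert 1 (step 4): P = [1, 5] / [3] / [6];  Q = [1, 2] / [3] / [4]
  Insert 4 (step 5): P = [1, 4] / [3, 5] / [6];  Q = [1, 2] / [3, 5] / [4]
  Insert 2 (step 6): P = [1, 2] / [3, 4] / [5] / [6];  Q = [1, 2] / [3, 5] / [4] / [6]
  Insert 9 (step 7): P = [1, 2, 9] / [3, 4] / [5] / [6];  Q = [1, 2, 7] / [3, 5] / [4] / [6]
  Insert 7 (step 8): P = [1, 2, 7] / [3, 4, 9] / [5] / [6];  Q = [1, 2, 7] / [3, 5, 8] / [4] / [6]
  Insert 8 (step 9): P = [1, 2, 7, 8] / [3, 4, 9] / [5] / [6];  Q = [1, 2, 7, 9] / [3, 5, 8] / [4] / [6]
Final shape: (4, 3, 1, 1).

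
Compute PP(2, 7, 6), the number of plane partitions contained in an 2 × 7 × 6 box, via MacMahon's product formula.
PP(2, 7, 6) = 736164

Evaluate the triple product over i = 1..2, j = 1..7, k = 1..6. The factors are (2/1) · (3/2) · (4/3) · (5/4) · (6/5) · (7/6) · (3/2) · (4/3) · … (84 factors total). The numerators and denominators telescope so the product is an integer; carrying out the multiplication exactly gives PP(2, 7, 6) = 736164.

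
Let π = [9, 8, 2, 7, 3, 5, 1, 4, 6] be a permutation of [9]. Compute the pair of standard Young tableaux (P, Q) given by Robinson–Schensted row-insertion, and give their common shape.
P = [1, 3, 4, 6] / [2, 5] / [7] / [8] / [9];  Q = [1, 4, 6, 9] / [2, 8] / [3] / [5] / [7];  common shape = (4, 2, 1, 1, 1)

Row-insert the values π_1, π_2, … into P one at a time, bumping the leftmost entry strictly greater than the inserted value down to the next row. The recording tableau Q records, in position (i, j), the step at which that cell was added to P.
  Insert 9 (step 1): P = [9];  Q = [1]
  Insert 8 (step 2): P = [8] / [9];  Q = [1] / [2]
  Insert 2 (step 3): P = [2] / [8] / [9];  Q = [1] / [2] / [3]
  Insert 7 (step 4): P = [2, 7] / [8] / [9];  Q = [1, 4] / [2] / [3]
  Insert 3 (step 5): P = [2, 3] / [7] / [8] / [9];  Q = [1, 4] / [2] / [3] / [5]
  Insert 5 (step 6): P = [2, 3, 5] / [7] / [8] / [9];  Q = [1, 4, 6] / [2] / [3] / [5]
  Insert 1 (step 7): P = [1, 3, 5] / [2] / [7] / [8] / [9];  Q = [1, 4, 6] / [2] / [3] / [5] / [7]
  Insert 4 (step 8): P = [1, 3, 4] / [2, 5] / [7] / [8] / [9];  Q = [1, 4, 6] / [2, 8] / [3] / [5] / [7]
  Insert 6 (step 9): P = [1, 3, 4, 6] / [2, 5] / [7] / [8] / [9];  Q = [1, 4, 6, 9] / [2, 8] / [3] / [5] / [7]
Final shape: (4, 2, 1, 1, 1).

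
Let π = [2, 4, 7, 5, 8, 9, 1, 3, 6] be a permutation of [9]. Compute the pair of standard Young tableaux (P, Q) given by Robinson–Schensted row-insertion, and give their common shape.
P = [1, 3, 5, 6, 9] / [2, 4, 8] / [7];  Q = [1, 2, 3, 5, 6] / [4, 8, 9] / [7];  common shape = (5, 3, 1)

Row-insert the values π_1, π_2, … into P one at a time, bumping the leftmost entry strictly greater than the inserted value down to the next row. The recording tableau Q records, in position (i, j), the step at which that cell was added to P.
  Insert 2 (step 1): P = [2];  Q = [1]
  Insert 4 (step 2): P = [2, 4];  Q = [1, 2]
  Insert 7 (step 3): P = [2, 4, 7];  Q = [1, 2, 3]
  Insert 5 (step 4): P = [2, 4, 5] / [7];  Q = [1, 2, 3] / [4]
  Insert 8 (step 5): P = [2, 4, 5, 8] / [7];  Q = [1, 2, 3, 5] / [4]
  Insert 9 (step 6): P = [2, 4, 5, 8, 9] / [7];  Q = [1, 2, 3, 5, 6] / [4]
  Insert 1 (step 7): P = [1, 4, 5, 8, 9] / [2] / [7];  Q = [1, 2, 3, 5, 6] / [4] / [7]
  Insert 3 (step 8): P = [1, 3, 5, 8, 9] / [2, 4] / [7];  Q = [1, 2, 3, 5, 6] / [4, 8] / [7]
  Insert 6 (step 9): P = [1, 3, 5, 6, 9] / [2, 4, 8] / [7];  Q = [1, 2, 3, 5, 6] / [4, 8, 9] / [7]
Final shape: (5, 3, 1).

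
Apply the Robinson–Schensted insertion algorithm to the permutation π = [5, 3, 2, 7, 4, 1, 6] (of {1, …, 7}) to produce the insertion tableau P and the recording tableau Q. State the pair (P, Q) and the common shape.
P = [1, 4, 6] / [2, 7] / [3] / [5];  Q = [1, 4, 7] / [2, 5] / [3] / [6];  common shape = (3, 2, 1, 1)

Row-insert the values π_1, π_2, … into P one at a time, bumping the leftmost entry strictly greater than the inserted value down to the next row. The recording tableau Q records, in position (i, j), the step at which that cell was added to P.
  Insert 5 (step 1): P = [5];  Q = [1]
  Insert 3 (step 2): P = [3] / [5];  Q = [1] / [2]
  Insert 2 (step 3): P = [2] / [3] / [5];  Q = [1] / [2] / [3]
  Insert 7 (step 4): P = [2, 7] / [3] / [5];  Q = [1, 4] / [2] / [3]
  Insert 4 (step 5): P = [2, 4] / [3, 7] / [5];  Q = [1, 4] / [2, 5] / [3]
  Insert 1 (step 6): P = [1, 4] / [2, 7] / [3] / [5];  Q = [1, 4] / [2, 5] / [3] / [6]
  Insert 6 (step 7): P = [1, 4, 6] / [2, 7] / [3] / [5];  Q = [1, 4, 7] / [2, 5] / [3] / [6]
Final shape: (3, 2, 1, 1).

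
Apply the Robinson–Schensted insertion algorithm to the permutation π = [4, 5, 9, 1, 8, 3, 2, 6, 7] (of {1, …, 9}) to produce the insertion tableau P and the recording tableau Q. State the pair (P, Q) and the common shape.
P = [1, 2, 6, 7] / [3, 5, 8] / [4] / [9];  Q = [1, 2, 3, 9] / [4, 5, 8] / [6] / [7];  common shape = (4, 3, 1, 1)

Row-insert the values π_1, π_2, … into P one at a time, bumping the leftmost entry strictly greater than the inserted value down to the next row. The recording tableau Q records, in position (i, j), the step at which that cell was added to P.
  Insert 4 (step 1): P = [4];  Q = [1]
  Insert 5 (step 2): P = [4, 5];  Q = [1, 2]
  Insert 9 (step 3): P = [4, 5, 9];  Q = [1, 2, 3]
  Insert 1 (step 4): P = [1, 5, 9] / [4];  Q = [1, 2, 3] / [4]
  Insert 8 (step 5): P = [1, 5, 8] / [4, 9];  Q = [1, 2, 3] / [4, 5]
  Insert 3 (step 6): P = [1, 3, 8] / [4, 5] / [9];  Q = [1, 2, 3] / [4, 5] / [6]
  Insert 2 (step 7): P = [1, 2, 8] / [3, 5] / [4] / [9];  Q = [1, 2, 3] / [4, 5] / [6] / [7]
  Insert 6 (step 8): P = [1, 2, 6] / [3, 5, 8] / [4] / [9];  Q = [1, 2, 3] / [4, 5, 8] / [6] / [7]
  Insert 7 (step 9): P = [1, 2, 6, 7] / [3, 5, 8] / [4] / [9];  Q = [1, 2, 3, 9] / [4, 5, 8] / [6] / [7]
Final shape: (4, 3, 1, 1).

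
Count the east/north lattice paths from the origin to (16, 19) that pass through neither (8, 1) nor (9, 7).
Number of paths = 3472604199

Inclusion–exclusion. Total paths: C(35, 16) = 4059928950. Through P₁: C(9, 8)·C(26, 8) = 14060475. Through P₂: C(16, 9)·C(19, 7) = 576438720. Since P₁ is strictly southwest of P₂, a monotone path through both must visit P₁ then P₂; paths through both = C(9, 8)·C(7, 1)·C(19, 7) = 3174444. Avoid both = 4059928950 − 14060475 − 576438720 + 3174444 = 3472604199.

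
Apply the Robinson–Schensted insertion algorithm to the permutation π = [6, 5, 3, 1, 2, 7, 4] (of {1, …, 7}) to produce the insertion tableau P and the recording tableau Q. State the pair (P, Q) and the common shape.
P = [1, 2, 4] / [3, 7] / [5] / [6];  Q = [1, 5, 6] / [2, 7] / [3] / [4];  common shape = (3, 2, 1, 1)

Row-insert the values π_1, π_2, … into P one at a time, bumping the leftmost entry strictly greater than the inserted value down to the next row. The recording tableau Q records, in position (i, j), the step at which that cell was added to P.
  Insert 6 (step 1): P = [6];  Q = [1]
  Insert 5 (step 2): P = [5] / [6];  Q = [1] / [2]
  Insert 3 (step 3): P = [3] / [5] / [6];  Q = [1] / [2] / [3]
  Insert 1 (step 4): P = [1] / [3] / [5] / [6];  Q = [1] / [2] / [3] / [4]
  Insert 2 (step 5): P = [1, 2] / [3] / [5] / [6];  Q = [1, 5] / [2] / [3] / [4]
  Insert 7 (step 6): P = [1, 2, 7] / [3] / [5] / [6];  Q = [1, 5, 6] / [2] / [3] / [4]
  Insert 4 (step 7): P = [1, 2, 4] / [3, 7] / [5] / [6];  Q = [1, 5, 6] / [2, 7] / [3] / [4]
Final shape: (3, 2, 1, 1).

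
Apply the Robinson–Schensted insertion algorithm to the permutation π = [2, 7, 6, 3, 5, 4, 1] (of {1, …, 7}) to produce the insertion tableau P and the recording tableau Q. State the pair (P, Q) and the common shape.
P = [1, 3, 4] / [2] / [5] / [6] / [7];  Q = [1, 2, 5] / [3] / [4] / [6] / [7];  common shape = (3, 1, 1, 1, 1)

Row-insert the values π_1, π_2, … into P one at a time, bumping the leftmost entry strictly greater than the inserted value down to the next row. The recording tableau Q records, in position (i, j), the step at which that cell was added to P.
  Insert 2 (step 1): P = [2];  Q = [1]
  Insert 7 (step 2): P = [2, 7];  Q = [1, 2]
  Insert 6 (step 3): P = [2, 6] / [7];  Q = [1, 2] / [3]
  Insert 3 (step 4): P = [2, 3] / [6] / [7];  Q = [1, 2] / [3] / [4]
  Insert 5 (step 5): P = [2, 3, 5] / [6] / [7];  Q = [1, 2, 5] / [3] / [4]
  Insert 4 (step 6): P = [2, 3, 4] / [5] / [6] / [7];  Q = [1, 2, 5] / [3] / [4] / [6]
  Insert 1 (step 7): P = [1, 3, 4] / [2] / [5] / [6] / [7];  Q = [1, 2, 5] / [3] / [4] / [6] / [7]
Final shape: (3, 1, 1, 1, 1).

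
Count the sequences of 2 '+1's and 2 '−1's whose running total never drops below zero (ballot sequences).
C_2 = 2

These ballot sequences are counted by the Catalan number C_n = (1/(n + 1)) · C(2n, n). For n = 2: C_2 = (1/3) · C(4, 2) = 6/3 = 2.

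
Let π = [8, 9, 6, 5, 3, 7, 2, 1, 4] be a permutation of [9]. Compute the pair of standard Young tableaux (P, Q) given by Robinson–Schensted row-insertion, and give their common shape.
P = [1, 4] / [2, 7] / [3, 9] / [5] / [6] / [8];  Q = [1, 2] / [3, 6] / [4, 9] / [5] / [7] / [8];  common shape = (2, 2, 2, 1, 1, 1)

Row-insert the values π_1, π_2, … into P one at a time, bumping the leftmost entry strictly greater than the inserted value down to the next row. The recording tableau Q records, in position (i, j), the step at which that cell was added to P.
  Insert 8 (step 1): P = [8];  Q = [1]
  Insert 9 (step 2): P = [8, 9];  Q = [1, 2]
  Insert 6 (step 3): P = [6, 9] / [8];  Q = [1, 2] / [3]
  Insert 5 (step 4): P = [5, 9] / [6] / [8];  Q = [1, 2] / [3] / [4]
  Insert 3 (step 5): P = [3, 9] / [5] / [6] / [8];  Q = [1, 2] / [3] / [4] / [5]
  Insert 7 (step 6): P = [3, 7] / [5, 9] / [6] / [8];  Q = [1, 2] / [3, 6] / [4] / [5]
  Insert 2 (step 7): P = [2, 7] / [3, 9] / [5] / [6] / [8];  Q = [1, 2] / [3, 6] / [4] / [5] / [7]
  Insert 1 (step 8): P = [1, 7] / [2, 9] / [3] / [5] / [6] / [8];  Q = [1, 2] / [3, 6] / [4] / [5] / [7] / [8]
  Insert 4 (step 9): P = [1, 4] / [2, 7] / [3, 9] / [5] / [6] / [8];  Q = [1, 2] / [3, 6] / [4, 9] / [5] / [7] / [8]
Final shape: (2, 2, 2, 1, 1, 1).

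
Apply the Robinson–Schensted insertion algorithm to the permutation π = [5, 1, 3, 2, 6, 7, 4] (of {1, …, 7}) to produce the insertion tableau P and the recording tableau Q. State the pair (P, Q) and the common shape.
P = [1, 2, 4, 7] / [3, 6] / [5];  Q = [1, 3, 5, 6] / [2, 7] / [4];  common shape = (4, 2, 1)

Row-insert the values π_1, π_2, … into P one at a time, bumping the leftmost entry strictly greater than the inserted value down to the next row. The recording tableau Q records, in position (i, j), the step at which that cell was added to P.
  Insert 5 (step 1): P = [5];  Q = [1]
  Insert 1 (step 2): P = [1] / [5];  Q = [1] / [2]
  Insert 3 (step 3): P = [1, 3] / [5];  Q = [1, 3] / [2]
  Insert 2 (step 4): P = [1, 2] / [3] / [5];  Q = [1, 3] / [2] / [4]
  Insert 6 (step 5): P = [1, 2, 6] / [3] / [5];  Q = [1, 3, 5] / [2] / [4]
  Insert 7 (step 6): P = [1, 2, 6, 7] / [3] / [5];  Q = [1, 3, 5, 6] / [2] / [4]
  Insert 4 (step 7): P = [1, 2, 4, 7] / [3, 6] / [5];  Q = [1, 3, 5, 6] / [2, 7] / [4]
Final shape: (4, 2, 1).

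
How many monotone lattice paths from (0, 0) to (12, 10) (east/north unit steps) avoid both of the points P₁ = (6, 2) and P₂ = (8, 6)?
Number of paths = 381752

Inclusion–exclusion. Total paths: C(22, 12) = 646646. Through P₁: C(8, 6)·C(14, 6) = 84084. Through P₂: C(14, 8)·C(8, 4) = 210210. Since P₁ is strictly southwest of P₂, a monotone path through both must visit P₁ then P₂; paths through both = C(8, 6)·C(6, 2)·C(8, 4) = 29400. Avoid both = 646646 − 84084 − 210210 + 29400 = 381752.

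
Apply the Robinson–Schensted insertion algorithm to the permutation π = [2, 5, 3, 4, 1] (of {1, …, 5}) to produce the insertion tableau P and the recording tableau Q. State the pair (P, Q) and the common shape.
P = [1, 3, 4] / [2] / [5];  Q = [1, 2, 4] / [3] / [5];  common shape = (3, 1, 1)

Row-insert the values π_1, π_2, … into P one at a time, bumping the leftmost entry strictly greater than the inserted value down to the next row. The recording tableau Q records, in position (i, j), the step at which that cell was added to P.
  Insert 2 (step 1): P = [2];  Q = [1]
  Insert 5 (step 2): P = [2, 5];  Q = [1, 2]
  Insert 3 (step 3): P = [2, 3] / [5];  Q = [1, 2] / [3]
  Insert 4 (step 4): P = [2, 3, 4] / [5];  Q = [1, 2, 4] / [3]
  Insert 1 (step 5): P = [1, 3, 4] / [2] / [5];  Q = [1, 2, 4] / [3] / [5]
Final shape: (3, 1, 1).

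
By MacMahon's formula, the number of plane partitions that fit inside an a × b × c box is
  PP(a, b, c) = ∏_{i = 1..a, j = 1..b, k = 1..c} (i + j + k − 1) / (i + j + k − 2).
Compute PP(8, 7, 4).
PP(8, 7, 4) = 1318349483880

Evaluate the triple product over i = 1..8, j = 1..7, k = 1..4. The factors are (2/1) · (3/2) · (4/3) · (5/4) · (3/2) · (4/3) · (5/4) · (6/5) · … (224 factors total). The numerators and denominators telescope so the product is an integer; carrying out the multiplication exactly gives PP(8, 7, 4) = 1318349483880.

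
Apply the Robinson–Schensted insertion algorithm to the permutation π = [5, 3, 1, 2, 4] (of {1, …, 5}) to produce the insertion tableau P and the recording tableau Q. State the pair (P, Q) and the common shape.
P = [1, 2, 4] / [3] / [5];  Q = [1, 4, 5] / [2] / [3];  common shape = (3, 1, 1)

Row-insert the values π_1, π_2, … into P one at a time, bumping the leftmost entry strictly greater than the inserted value down to the next row. The recording tableau Q records, in position (i, j), the step at which that cell was added to P.
  Insert 5 (step 1): P = [5];  Q = [1]
  Insert 3 (step 2): P = [3] / [5];  Q = [1] / [2]
  Insert 1 (step 3): P = [1] / [3] / [5];  Q = [1] / [2] / [3]
  Insert 2 (step 4): P = [1, 2] / [3] / [5];  Q = [1, 4] / [2] / [3]
  Insert 4 (step 5): P = [1, 2, 4] / [3] / [5];  Q = [1, 4, 5] / [2] / [3]
Final shape: (3, 1, 1).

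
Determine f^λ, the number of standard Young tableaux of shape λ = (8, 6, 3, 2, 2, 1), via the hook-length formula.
# SYT of shape (8, 6, 3, 2, 2, 1) = 2961389970

Hook-length formula: f^λ = n! / Π hook(c), product over all cells c of the Young diagram. For λ = (8, 6, 3, 2, 2, 1), n = 22 boxes. Hook lengths by row (left-to-right, top-to-bottom): [13, 11, 8, 6, 5, 4, 2, 1]; [10, 8, 5, 3, 2, 1]; [6, 4, 1]; [4, 2]; [3, 1]; [1]. Product of hooks = 379551744000. So f^λ = 22! / 379551744000 = 1124000727777607680000 / 379551744000 = 2961389970.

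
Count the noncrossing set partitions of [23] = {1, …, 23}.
C_23 = 343059613650

These noncrossing partitions are counted by the Catalan number C_n = (1/(n + 1)) · C(2n, n). For n = 23: C_23 = (1/24) · C(46, 23) = 8233430727600/24 = 343059613650.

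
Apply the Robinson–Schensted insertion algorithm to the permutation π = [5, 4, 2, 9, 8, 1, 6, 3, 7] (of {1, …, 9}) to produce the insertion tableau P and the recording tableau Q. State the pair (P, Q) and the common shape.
P = [1, 3, 7] / [2, 6] / [4, 8] / [5, 9];  Q = [1, 4, 9] / [2, 5] / [3, 7] / [6, 8];  common shape = (3, 2, 2, 2)

Row-insert the values π_1, π_2, … into P one at a time, bumping the leftmost entry strictly greater than the inserted value down to the next row. The recording tableau Q records, in position (i, j), the step at which that cell was added to P.
  Insert 5 (step 1): P = [5];  Q = [1]
  Insert 4 (step 2): P = [4] / [5];  Q = [1] / [2]
  Insert 2 (step 3): P = [2] / [4] / [5];  Q = [1] / [2] / [3]
  Insert 9 (step 4): P = [2, 9] / [4] / [5];  Q = [1, 4] / [2] / [3]
  Insert 8 (step 5): P = [2, 8] / [4, 9] / [5];  Q = [1, 4] / [2, 5] / [3]
  Insert 1 (step 6): P = [1, 8] / [2, 9] / [4] / [5];  Q = [1, 4] / [2, 5] / [3] / [6]
  Insert 6 (step 7): P = [1, 6] / [2, 8] / [4, 9] / [5];  Q = [1, 4] / [2, 5] / [3, 7] / [6]
  Insert 3 (step 8): P = [1, 3] / [2, 6] / [4, 8] / [5, 9];  Q = [1, 4] / [2, 5] / [3, 7] / [6, 8]
  Insert 7 (step 9): P = [1, 3, 7] / [2, 6] / [4, 8] / [5, 9];  Q = [1, 4, 9] / [2, 5] / [3, 7] / [6, 8]
Final shape: (3, 2, 2, 2).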